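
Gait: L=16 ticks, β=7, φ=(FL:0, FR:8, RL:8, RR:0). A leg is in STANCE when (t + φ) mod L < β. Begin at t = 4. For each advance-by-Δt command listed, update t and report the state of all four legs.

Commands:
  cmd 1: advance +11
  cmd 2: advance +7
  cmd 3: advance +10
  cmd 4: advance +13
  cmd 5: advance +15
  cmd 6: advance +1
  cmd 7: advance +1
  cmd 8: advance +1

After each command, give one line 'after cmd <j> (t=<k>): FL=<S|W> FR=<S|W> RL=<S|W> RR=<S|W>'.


start t=4: FL=S FR=W RL=W RR=S
cmd 1: advance +11 → t=15, phase=(15,7,7,15) → FL=W FR=W RL=W RR=W
cmd 2: advance +7 → t=22, phase=(6,14,14,6) → FL=S FR=W RL=W RR=S
cmd 3: advance +10 → t=32, phase=(0,8,8,0) → FL=S FR=W RL=W RR=S
cmd 4: advance +13 → t=45, phase=(13,5,5,13) → FL=W FR=S RL=S RR=W
cmd 5: advance +15 → t=60, phase=(12,4,4,12) → FL=W FR=S RL=S RR=W
cmd 6: advance +1 → t=61, phase=(13,5,5,13) → FL=W FR=S RL=S RR=W
cmd 7: advance +1 → t=62, phase=(14,6,6,14) → FL=W FR=S RL=S RR=W
cmd 8: advance +1 → t=63, phase=(15,7,7,15) → FL=W FR=W RL=W RR=W

after cmd 1 (t=15): FL=W FR=W RL=W RR=W
after cmd 2 (t=22): FL=S FR=W RL=W RR=S
after cmd 3 (t=32): FL=S FR=W RL=W RR=S
after cmd 4 (t=45): FL=W FR=S RL=S RR=W
after cmd 5 (t=60): FL=W FR=S RL=S RR=W
after cmd 6 (t=61): FL=W FR=S RL=S RR=W
after cmd 7 (t=62): FL=W FR=S RL=S RR=W
after cmd 8 (t=63): FL=W FR=W RL=W RR=W


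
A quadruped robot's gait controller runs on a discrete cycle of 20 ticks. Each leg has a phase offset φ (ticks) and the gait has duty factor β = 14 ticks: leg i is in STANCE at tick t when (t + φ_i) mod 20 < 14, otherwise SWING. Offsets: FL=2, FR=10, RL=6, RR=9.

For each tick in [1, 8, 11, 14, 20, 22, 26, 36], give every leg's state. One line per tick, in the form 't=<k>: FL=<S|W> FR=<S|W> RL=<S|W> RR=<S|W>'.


t=1: phase=(3,11,7,10) vs β=14 → FL=S FR=S RL=S RR=S
t=8: phase=(10,18,14,17) vs β=14 → FL=S FR=W RL=W RR=W
t=11: phase=(13,1,17,0) vs β=14 → FL=S FR=S RL=W RR=S
t=14: phase=(16,4,0,3) vs β=14 → FL=W FR=S RL=S RR=S
t=20: phase=(2,10,6,9) vs β=14 → FL=S FR=S RL=S RR=S
t=22: phase=(4,12,8,11) vs β=14 → FL=S FR=S RL=S RR=S
t=26: phase=(8,16,12,15) vs β=14 → FL=S FR=W RL=S RR=W
t=36: phase=(18,6,2,5) vs β=14 → FL=W FR=S RL=S RR=S

t=1: FL=S FR=S RL=S RR=S
t=8: FL=S FR=W RL=W RR=W
t=11: FL=S FR=S RL=W RR=S
t=14: FL=W FR=S RL=S RR=S
t=20: FL=S FR=S RL=S RR=S
t=22: FL=S FR=S RL=S RR=S
t=26: FL=S FR=W RL=S RR=W
t=36: FL=W FR=S RL=S RR=S


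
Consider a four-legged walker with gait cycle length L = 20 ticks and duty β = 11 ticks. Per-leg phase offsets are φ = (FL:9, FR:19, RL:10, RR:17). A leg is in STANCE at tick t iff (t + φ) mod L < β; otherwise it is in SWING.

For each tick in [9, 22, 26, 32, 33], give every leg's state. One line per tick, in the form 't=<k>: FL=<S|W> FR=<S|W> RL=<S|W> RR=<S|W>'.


t=9: FL=W FR=S RL=W RR=S
t=22: FL=W FR=S RL=W RR=W
t=26: FL=W FR=S RL=W RR=S
t=32: FL=S FR=W RL=S RR=S
t=33: FL=S FR=W RL=S RR=S

t=9: phase=(18,8,19,6) vs β=11 → FL=W FR=S RL=W RR=S
t=22: phase=(11,1,12,19) vs β=11 → FL=W FR=S RL=W RR=W
t=26: phase=(15,5,16,3) vs β=11 → FL=W FR=S RL=W RR=S
t=32: phase=(1,11,2,9) vs β=11 → FL=S FR=W RL=S RR=S
t=33: phase=(2,12,3,10) vs β=11 → FL=S FR=W RL=S RR=S


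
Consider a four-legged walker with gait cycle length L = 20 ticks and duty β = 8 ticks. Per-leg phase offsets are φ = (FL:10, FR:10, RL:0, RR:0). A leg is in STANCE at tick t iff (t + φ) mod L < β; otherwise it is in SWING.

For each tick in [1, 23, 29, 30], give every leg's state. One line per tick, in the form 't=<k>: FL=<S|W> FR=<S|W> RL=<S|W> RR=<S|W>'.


t=1: phase=(11,11,1,1) vs β=8 → FL=W FR=W RL=S RR=S
t=23: phase=(13,13,3,3) vs β=8 → FL=W FR=W RL=S RR=S
t=29: phase=(19,19,9,9) vs β=8 → FL=W FR=W RL=W RR=W
t=30: phase=(0,0,10,10) vs β=8 → FL=S FR=S RL=W RR=W

t=1: FL=W FR=W RL=S RR=S
t=23: FL=W FR=W RL=S RR=S
t=29: FL=W FR=W RL=W RR=W
t=30: FL=S FR=S RL=W RR=W


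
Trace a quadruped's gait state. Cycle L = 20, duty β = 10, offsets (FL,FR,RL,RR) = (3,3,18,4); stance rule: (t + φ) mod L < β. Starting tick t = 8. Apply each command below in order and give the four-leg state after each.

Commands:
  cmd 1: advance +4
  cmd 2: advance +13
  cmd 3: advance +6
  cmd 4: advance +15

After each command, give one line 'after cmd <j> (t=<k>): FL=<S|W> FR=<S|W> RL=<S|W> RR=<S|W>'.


after cmd 1 (t=12): FL=W FR=W RL=W RR=W
after cmd 2 (t=25): FL=S FR=S RL=S RR=S
after cmd 3 (t=31): FL=W FR=W RL=S RR=W
after cmd 4 (t=46): FL=S FR=S RL=S RR=W

start t=8: FL=W FR=W RL=S RR=W
cmd 1: advance +4 → t=12, phase=(15,15,10,16) → FL=W FR=W RL=W RR=W
cmd 2: advance +13 → t=25, phase=(8,8,3,9) → FL=S FR=S RL=S RR=S
cmd 3: advance +6 → t=31, phase=(14,14,9,15) → FL=W FR=W RL=S RR=W
cmd 4: advance +15 → t=46, phase=(9,9,4,10) → FL=S FR=S RL=S RR=W


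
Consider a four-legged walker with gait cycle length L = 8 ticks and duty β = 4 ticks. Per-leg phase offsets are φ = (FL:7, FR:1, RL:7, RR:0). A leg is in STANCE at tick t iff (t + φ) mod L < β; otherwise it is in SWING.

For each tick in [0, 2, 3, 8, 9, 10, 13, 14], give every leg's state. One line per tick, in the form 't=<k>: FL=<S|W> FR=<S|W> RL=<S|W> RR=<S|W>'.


t=0: FL=W FR=S RL=W RR=S
t=2: FL=S FR=S RL=S RR=S
t=3: FL=S FR=W RL=S RR=S
t=8: FL=W FR=S RL=W RR=S
t=9: FL=S FR=S RL=S RR=S
t=10: FL=S FR=S RL=S RR=S
t=13: FL=W FR=W RL=W RR=W
t=14: FL=W FR=W RL=W RR=W

t=0: phase=(7,1,7,0) vs β=4 → FL=W FR=S RL=W RR=S
t=2: phase=(1,3,1,2) vs β=4 → FL=S FR=S RL=S RR=S
t=3: phase=(2,4,2,3) vs β=4 → FL=S FR=W RL=S RR=S
t=8: phase=(7,1,7,0) vs β=4 → FL=W FR=S RL=W RR=S
t=9: phase=(0,2,0,1) vs β=4 → FL=S FR=S RL=S RR=S
t=10: phase=(1,3,1,2) vs β=4 → FL=S FR=S RL=S RR=S
t=13: phase=(4,6,4,5) vs β=4 → FL=W FR=W RL=W RR=W
t=14: phase=(5,7,5,6) vs β=4 → FL=W FR=W RL=W RR=W


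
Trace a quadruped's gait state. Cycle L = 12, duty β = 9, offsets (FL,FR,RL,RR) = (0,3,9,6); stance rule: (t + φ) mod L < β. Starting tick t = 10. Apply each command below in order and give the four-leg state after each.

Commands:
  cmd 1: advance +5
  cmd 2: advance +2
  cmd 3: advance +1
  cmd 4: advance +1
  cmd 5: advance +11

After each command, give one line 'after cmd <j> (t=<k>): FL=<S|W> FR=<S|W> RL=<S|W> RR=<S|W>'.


after cmd 1 (t=15): FL=S FR=S RL=S RR=W
after cmd 2 (t=17): FL=S FR=S RL=S RR=W
after cmd 3 (t=18): FL=S FR=W RL=S RR=S
after cmd 4 (t=19): FL=S FR=W RL=S RR=S
after cmd 5 (t=30): FL=S FR=W RL=S RR=S

start t=10: FL=W FR=S RL=S RR=S
cmd 1: advance +5 → t=15, phase=(3,6,0,9) → FL=S FR=S RL=S RR=W
cmd 2: advance +2 → t=17, phase=(5,8,2,11) → FL=S FR=S RL=S RR=W
cmd 3: advance +1 → t=18, phase=(6,9,3,0) → FL=S FR=W RL=S RR=S
cmd 4: advance +1 → t=19, phase=(7,10,4,1) → FL=S FR=W RL=S RR=S
cmd 5: advance +11 → t=30, phase=(6,9,3,0) → FL=S FR=W RL=S RR=S


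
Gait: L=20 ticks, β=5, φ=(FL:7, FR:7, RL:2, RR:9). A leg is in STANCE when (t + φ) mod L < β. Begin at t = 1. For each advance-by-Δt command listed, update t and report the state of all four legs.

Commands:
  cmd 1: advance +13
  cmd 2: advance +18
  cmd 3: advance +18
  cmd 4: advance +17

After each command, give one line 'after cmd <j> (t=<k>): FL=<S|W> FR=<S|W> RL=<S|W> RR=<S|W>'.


start t=1: FL=W FR=W RL=S RR=W
cmd 1: advance +13 → t=14, phase=(1,1,16,3) → FL=S FR=S RL=W RR=S
cmd 2: advance +18 → t=32, phase=(19,19,14,1) → FL=W FR=W RL=W RR=S
cmd 3: advance +18 → t=50, phase=(17,17,12,19) → FL=W FR=W RL=W RR=W
cmd 4: advance +17 → t=67, phase=(14,14,9,16) → FL=W FR=W RL=W RR=W

after cmd 1 (t=14): FL=S FR=S RL=W RR=S
after cmd 2 (t=32): FL=W FR=W RL=W RR=S
after cmd 3 (t=50): FL=W FR=W RL=W RR=W
after cmd 4 (t=67): FL=W FR=W RL=W RR=W


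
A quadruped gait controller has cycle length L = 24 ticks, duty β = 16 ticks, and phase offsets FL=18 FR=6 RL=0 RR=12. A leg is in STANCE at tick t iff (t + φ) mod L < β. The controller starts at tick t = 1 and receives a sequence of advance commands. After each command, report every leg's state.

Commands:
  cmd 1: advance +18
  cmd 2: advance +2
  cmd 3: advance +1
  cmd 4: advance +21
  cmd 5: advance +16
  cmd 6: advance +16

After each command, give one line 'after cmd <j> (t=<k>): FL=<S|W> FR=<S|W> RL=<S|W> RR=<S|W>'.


after cmd 1 (t=19): FL=S FR=S RL=W RR=S
after cmd 2 (t=21): FL=S FR=S RL=W RR=S
after cmd 3 (t=22): FL=W FR=S RL=W RR=S
after cmd 4 (t=43): FL=S FR=S RL=W RR=S
after cmd 5 (t=59): FL=S FR=W RL=S RR=W
after cmd 6 (t=75): FL=W FR=S RL=S RR=S

start t=1: FL=W FR=S RL=S RR=S
cmd 1: advance +18 → t=19, phase=(13,1,19,7) → FL=S FR=S RL=W RR=S
cmd 2: advance +2 → t=21, phase=(15,3,21,9) → FL=S FR=S RL=W RR=S
cmd 3: advance +1 → t=22, phase=(16,4,22,10) → FL=W FR=S RL=W RR=S
cmd 4: advance +21 → t=43, phase=(13,1,19,7) → FL=S FR=S RL=W RR=S
cmd 5: advance +16 → t=59, phase=(5,17,11,23) → FL=S FR=W RL=S RR=W
cmd 6: advance +16 → t=75, phase=(21,9,3,15) → FL=W FR=S RL=S RR=S


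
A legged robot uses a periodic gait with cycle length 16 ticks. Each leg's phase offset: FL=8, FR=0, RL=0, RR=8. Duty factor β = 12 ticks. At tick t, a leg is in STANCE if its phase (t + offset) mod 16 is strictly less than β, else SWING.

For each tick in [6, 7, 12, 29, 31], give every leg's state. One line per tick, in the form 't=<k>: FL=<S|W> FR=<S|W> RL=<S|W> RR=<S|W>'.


t=6: phase=(14,6,6,14) vs β=12 → FL=W FR=S RL=S RR=W
t=7: phase=(15,7,7,15) vs β=12 → FL=W FR=S RL=S RR=W
t=12: phase=(4,12,12,4) vs β=12 → FL=S FR=W RL=W RR=S
t=29: phase=(5,13,13,5) vs β=12 → FL=S FR=W RL=W RR=S
t=31: phase=(7,15,15,7) vs β=12 → FL=S FR=W RL=W RR=S

t=6: FL=W FR=S RL=S RR=W
t=7: FL=W FR=S RL=S RR=W
t=12: FL=S FR=W RL=W RR=S
t=29: FL=S FR=W RL=W RR=S
t=31: FL=S FR=W RL=W RR=S


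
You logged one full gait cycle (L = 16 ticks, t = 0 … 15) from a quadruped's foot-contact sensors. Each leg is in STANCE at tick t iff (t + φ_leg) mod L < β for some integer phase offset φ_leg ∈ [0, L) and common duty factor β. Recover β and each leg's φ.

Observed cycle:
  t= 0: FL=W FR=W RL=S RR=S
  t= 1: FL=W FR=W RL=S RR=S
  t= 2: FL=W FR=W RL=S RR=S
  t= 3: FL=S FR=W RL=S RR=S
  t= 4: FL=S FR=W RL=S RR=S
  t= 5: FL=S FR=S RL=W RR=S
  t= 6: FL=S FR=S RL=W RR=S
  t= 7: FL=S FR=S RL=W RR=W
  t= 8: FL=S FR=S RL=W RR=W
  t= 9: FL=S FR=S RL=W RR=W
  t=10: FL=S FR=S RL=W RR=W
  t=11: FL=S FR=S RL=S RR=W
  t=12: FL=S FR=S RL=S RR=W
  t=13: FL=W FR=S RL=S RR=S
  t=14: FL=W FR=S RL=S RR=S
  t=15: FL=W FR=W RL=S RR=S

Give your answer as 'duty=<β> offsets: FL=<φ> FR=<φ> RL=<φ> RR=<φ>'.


duty=10 offsets: FL=13 FR=11 RL=5 RR=3

duty β = stance ticks per leg = 10
FL: stance ticks = 10; W→S at t=3 → φ=13
FR: stance ticks = 10; W→S at t=5 → φ=11
RL: stance ticks = 10; W→S at t=11 → φ=5
RR: stance ticks = 10; W→S at t=13 → φ=3


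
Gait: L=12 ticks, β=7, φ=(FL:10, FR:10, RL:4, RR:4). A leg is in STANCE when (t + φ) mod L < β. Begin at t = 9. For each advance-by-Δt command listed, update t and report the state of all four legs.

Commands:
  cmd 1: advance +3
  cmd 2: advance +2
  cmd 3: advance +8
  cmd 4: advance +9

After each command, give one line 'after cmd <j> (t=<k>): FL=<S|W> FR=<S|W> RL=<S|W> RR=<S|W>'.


start t=9: FL=W FR=W RL=S RR=S
cmd 1: advance +3 → t=12, phase=(10,10,4,4) → FL=W FR=W RL=S RR=S
cmd 2: advance +2 → t=14, phase=(0,0,6,6) → FL=S FR=S RL=S RR=S
cmd 3: advance +8 → t=22, phase=(8,8,2,2) → FL=W FR=W RL=S RR=S
cmd 4: advance +9 → t=31, phase=(5,5,11,11) → FL=S FR=S RL=W RR=W

after cmd 1 (t=12): FL=W FR=W RL=S RR=S
after cmd 2 (t=14): FL=S FR=S RL=S RR=S
after cmd 3 (t=22): FL=W FR=W RL=S RR=S
after cmd 4 (t=31): FL=S FR=S RL=W RR=W


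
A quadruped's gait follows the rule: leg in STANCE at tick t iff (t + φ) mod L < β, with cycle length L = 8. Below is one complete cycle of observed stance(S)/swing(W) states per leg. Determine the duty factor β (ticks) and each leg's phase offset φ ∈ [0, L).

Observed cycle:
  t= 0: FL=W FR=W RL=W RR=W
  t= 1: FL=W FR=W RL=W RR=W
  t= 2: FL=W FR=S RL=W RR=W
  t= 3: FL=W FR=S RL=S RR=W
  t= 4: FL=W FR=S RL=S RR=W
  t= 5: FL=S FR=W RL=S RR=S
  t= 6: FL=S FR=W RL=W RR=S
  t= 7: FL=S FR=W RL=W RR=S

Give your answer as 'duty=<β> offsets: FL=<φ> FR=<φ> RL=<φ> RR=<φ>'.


duty β = stance ticks per leg = 3
FL: stance ticks = 3; W→S at t=5 → φ=3
FR: stance ticks = 3; W→S at t=2 → φ=6
RL: stance ticks = 3; W→S at t=3 → φ=5
RR: stance ticks = 3; W→S at t=5 → φ=3

duty=3 offsets: FL=3 FR=6 RL=5 RR=3


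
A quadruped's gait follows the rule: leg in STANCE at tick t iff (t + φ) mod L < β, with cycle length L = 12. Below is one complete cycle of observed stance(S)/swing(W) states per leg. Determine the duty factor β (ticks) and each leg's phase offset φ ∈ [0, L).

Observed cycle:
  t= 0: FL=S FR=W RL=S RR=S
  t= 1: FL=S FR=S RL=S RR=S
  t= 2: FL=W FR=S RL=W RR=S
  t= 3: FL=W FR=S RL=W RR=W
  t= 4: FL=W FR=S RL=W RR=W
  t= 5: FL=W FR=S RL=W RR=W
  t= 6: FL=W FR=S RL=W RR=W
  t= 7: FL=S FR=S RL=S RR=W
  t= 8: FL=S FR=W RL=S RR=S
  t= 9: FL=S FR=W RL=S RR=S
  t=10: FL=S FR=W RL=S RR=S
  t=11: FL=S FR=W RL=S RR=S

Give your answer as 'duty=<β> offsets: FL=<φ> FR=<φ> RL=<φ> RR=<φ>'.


duty=7 offsets: FL=5 FR=11 RL=5 RR=4

duty β = stance ticks per leg = 7
FL: stance ticks = 7; W→S at t=7 → φ=5
FR: stance ticks = 7; W→S at t=1 → φ=11
RL: stance ticks = 7; W→S at t=7 → φ=5
RR: stance ticks = 7; W→S at t=8 → φ=4


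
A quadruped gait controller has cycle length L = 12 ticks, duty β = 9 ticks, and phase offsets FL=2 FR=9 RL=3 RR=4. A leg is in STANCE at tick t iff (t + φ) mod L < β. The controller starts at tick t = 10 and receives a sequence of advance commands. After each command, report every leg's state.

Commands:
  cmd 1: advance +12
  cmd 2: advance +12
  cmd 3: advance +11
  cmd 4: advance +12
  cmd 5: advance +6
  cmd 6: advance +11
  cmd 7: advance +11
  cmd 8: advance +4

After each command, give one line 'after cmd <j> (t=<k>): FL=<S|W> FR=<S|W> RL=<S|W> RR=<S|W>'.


after cmd 1 (t=22): FL=S FR=S RL=S RR=S
after cmd 2 (t=34): FL=S FR=S RL=S RR=S
after cmd 3 (t=45): FL=W FR=S RL=S RR=S
after cmd 4 (t=57): FL=W FR=S RL=S RR=S
after cmd 5 (t=63): FL=S FR=S RL=S RR=S
after cmd 6 (t=74): FL=S FR=W RL=S RR=S
after cmd 7 (t=85): FL=S FR=W RL=S RR=S
after cmd 8 (t=89): FL=S FR=S RL=S RR=W

start t=10: FL=S FR=S RL=S RR=S
cmd 1: advance +12 → t=22, phase=(0,7,1,2) → FL=S FR=S RL=S RR=S
cmd 2: advance +12 → t=34, phase=(0,7,1,2) → FL=S FR=S RL=S RR=S
cmd 3: advance +11 → t=45, phase=(11,6,0,1) → FL=W FR=S RL=S RR=S
cmd 4: advance +12 → t=57, phase=(11,6,0,1) → FL=W FR=S RL=S RR=S
cmd 5: advance +6 → t=63, phase=(5,0,6,7) → FL=S FR=S RL=S RR=S
cmd 6: advance +11 → t=74, phase=(4,11,5,6) → FL=S FR=W RL=S RR=S
cmd 7: advance +11 → t=85, phase=(3,10,4,5) → FL=S FR=W RL=S RR=S
cmd 8: advance +4 → t=89, phase=(7,2,8,9) → FL=S FR=S RL=S RR=W


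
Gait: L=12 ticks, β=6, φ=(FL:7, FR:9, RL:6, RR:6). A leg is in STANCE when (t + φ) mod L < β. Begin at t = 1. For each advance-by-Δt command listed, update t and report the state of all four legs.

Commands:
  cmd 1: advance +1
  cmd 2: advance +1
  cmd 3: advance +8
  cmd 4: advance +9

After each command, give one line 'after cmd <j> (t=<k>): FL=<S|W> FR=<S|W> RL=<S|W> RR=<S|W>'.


after cmd 1 (t=2): FL=W FR=W RL=W RR=W
after cmd 2 (t=3): FL=W FR=S RL=W RR=W
after cmd 3 (t=11): FL=W FR=W RL=S RR=S
after cmd 4 (t=20): FL=S FR=S RL=S RR=S

start t=1: FL=W FR=W RL=W RR=W
cmd 1: advance +1 → t=2, phase=(9,11,8,8) → FL=W FR=W RL=W RR=W
cmd 2: advance +1 → t=3, phase=(10,0,9,9) → FL=W FR=S RL=W RR=W
cmd 3: advance +8 → t=11, phase=(6,8,5,5) → FL=W FR=W RL=S RR=S
cmd 4: advance +9 → t=20, phase=(3,5,2,2) → FL=S FR=S RL=S RR=S


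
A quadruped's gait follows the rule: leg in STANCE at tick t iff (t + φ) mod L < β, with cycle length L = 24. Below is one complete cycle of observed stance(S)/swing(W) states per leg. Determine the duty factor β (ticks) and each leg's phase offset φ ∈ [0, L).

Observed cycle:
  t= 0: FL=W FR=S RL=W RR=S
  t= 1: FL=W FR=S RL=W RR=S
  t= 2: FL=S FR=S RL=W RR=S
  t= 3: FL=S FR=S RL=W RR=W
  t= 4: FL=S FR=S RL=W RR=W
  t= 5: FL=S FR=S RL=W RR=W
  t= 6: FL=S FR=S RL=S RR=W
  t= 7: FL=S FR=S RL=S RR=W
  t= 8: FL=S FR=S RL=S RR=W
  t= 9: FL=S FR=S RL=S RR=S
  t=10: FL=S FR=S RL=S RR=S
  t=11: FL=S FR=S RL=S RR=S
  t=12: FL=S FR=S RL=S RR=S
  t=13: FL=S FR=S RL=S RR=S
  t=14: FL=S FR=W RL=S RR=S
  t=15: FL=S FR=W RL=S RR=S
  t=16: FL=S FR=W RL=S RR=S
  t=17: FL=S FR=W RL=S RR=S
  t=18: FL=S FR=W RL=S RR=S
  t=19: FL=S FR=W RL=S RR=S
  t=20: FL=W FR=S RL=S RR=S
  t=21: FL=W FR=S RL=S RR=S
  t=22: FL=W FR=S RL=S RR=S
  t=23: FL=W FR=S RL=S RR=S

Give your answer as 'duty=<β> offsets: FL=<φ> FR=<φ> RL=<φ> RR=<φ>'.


duty β = stance ticks per leg = 18
FL: stance ticks = 18; W→S at t=2 → φ=22
FR: stance ticks = 18; W→S at t=20 → φ=4
RL: stance ticks = 18; W→S at t=6 → φ=18
RR: stance ticks = 18; W→S at t=9 → φ=15

duty=18 offsets: FL=22 FR=4 RL=18 RR=15


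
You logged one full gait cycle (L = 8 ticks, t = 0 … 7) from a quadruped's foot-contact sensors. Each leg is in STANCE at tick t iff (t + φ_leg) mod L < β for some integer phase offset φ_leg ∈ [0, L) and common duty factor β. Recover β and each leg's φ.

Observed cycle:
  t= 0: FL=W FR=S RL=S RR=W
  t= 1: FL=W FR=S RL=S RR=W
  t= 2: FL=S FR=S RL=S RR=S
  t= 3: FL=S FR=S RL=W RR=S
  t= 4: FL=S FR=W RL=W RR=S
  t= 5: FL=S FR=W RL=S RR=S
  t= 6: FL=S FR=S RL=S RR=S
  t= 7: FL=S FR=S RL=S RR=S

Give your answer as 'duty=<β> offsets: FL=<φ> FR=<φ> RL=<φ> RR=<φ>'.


duty β = stance ticks per leg = 6
FL: stance ticks = 6; W→S at t=2 → φ=6
FR: stance ticks = 6; W→S at t=6 → φ=2
RL: stance ticks = 6; W→S at t=5 → φ=3
RR: stance ticks = 6; W→S at t=2 → φ=6

duty=6 offsets: FL=6 FR=2 RL=3 RR=6


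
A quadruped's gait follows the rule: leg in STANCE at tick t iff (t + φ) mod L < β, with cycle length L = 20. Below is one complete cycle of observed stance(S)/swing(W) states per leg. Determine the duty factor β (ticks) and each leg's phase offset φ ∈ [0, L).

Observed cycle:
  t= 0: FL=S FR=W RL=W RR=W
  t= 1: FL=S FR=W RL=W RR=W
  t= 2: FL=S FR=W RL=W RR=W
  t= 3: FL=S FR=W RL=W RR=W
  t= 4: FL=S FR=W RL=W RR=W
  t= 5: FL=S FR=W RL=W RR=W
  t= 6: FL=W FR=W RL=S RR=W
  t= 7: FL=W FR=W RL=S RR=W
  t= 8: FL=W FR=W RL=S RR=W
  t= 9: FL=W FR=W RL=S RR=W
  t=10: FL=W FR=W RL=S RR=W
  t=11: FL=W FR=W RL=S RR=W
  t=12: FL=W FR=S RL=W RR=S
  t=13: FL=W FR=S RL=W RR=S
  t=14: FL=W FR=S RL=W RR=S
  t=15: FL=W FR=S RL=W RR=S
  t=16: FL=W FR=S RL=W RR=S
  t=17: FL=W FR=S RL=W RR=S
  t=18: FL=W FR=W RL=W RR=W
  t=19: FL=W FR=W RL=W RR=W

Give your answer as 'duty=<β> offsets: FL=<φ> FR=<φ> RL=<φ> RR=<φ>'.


duty β = stance ticks per leg = 6
FL: stance ticks = 6; W→S at t=0 → φ=0
FR: stance ticks = 6; W→S at t=12 → φ=8
RL: stance ticks = 6; W→S at t=6 → φ=14
RR: stance ticks = 6; W→S at t=12 → φ=8

duty=6 offsets: FL=0 FR=8 RL=14 RR=8


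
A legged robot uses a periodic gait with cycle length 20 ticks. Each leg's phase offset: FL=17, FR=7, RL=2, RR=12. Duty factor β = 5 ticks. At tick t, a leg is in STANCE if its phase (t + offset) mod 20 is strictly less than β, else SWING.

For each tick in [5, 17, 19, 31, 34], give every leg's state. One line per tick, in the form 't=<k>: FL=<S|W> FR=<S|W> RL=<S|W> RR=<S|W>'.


t=5: phase=(2,12,7,17) vs β=5 → FL=S FR=W RL=W RR=W
t=17: phase=(14,4,19,9) vs β=5 → FL=W FR=S RL=W RR=W
t=19: phase=(16,6,1,11) vs β=5 → FL=W FR=W RL=S RR=W
t=31: phase=(8,18,13,3) vs β=5 → FL=W FR=W RL=W RR=S
t=34: phase=(11,1,16,6) vs β=5 → FL=W FR=S RL=W RR=W

t=5: FL=S FR=W RL=W RR=W
t=17: FL=W FR=S RL=W RR=W
t=19: FL=W FR=W RL=S RR=W
t=31: FL=W FR=W RL=W RR=S
t=34: FL=W FR=S RL=W RR=W


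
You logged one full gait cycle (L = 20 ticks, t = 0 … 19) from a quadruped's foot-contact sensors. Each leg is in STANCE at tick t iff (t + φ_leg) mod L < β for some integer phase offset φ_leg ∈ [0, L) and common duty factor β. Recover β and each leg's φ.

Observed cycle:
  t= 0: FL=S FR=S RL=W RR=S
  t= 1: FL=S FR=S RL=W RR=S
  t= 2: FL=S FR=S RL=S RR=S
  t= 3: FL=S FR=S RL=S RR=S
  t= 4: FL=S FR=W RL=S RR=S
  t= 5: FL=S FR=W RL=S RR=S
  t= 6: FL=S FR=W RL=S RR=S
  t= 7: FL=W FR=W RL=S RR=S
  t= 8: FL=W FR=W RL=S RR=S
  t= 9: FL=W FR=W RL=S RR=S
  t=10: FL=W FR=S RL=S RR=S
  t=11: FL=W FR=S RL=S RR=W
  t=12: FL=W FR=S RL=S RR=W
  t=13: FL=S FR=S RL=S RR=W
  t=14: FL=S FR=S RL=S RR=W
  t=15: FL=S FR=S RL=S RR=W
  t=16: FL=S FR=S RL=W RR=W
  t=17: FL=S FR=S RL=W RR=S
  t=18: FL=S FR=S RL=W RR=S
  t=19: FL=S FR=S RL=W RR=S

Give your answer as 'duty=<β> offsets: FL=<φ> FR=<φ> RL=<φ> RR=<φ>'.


duty=14 offsets: FL=7 FR=10 RL=18 RR=3

duty β = stance ticks per leg = 14
FL: stance ticks = 14; W→S at t=13 → φ=7
FR: stance ticks = 14; W→S at t=10 → φ=10
RL: stance ticks = 14; W→S at t=2 → φ=18
RR: stance ticks = 14; W→S at t=17 → φ=3


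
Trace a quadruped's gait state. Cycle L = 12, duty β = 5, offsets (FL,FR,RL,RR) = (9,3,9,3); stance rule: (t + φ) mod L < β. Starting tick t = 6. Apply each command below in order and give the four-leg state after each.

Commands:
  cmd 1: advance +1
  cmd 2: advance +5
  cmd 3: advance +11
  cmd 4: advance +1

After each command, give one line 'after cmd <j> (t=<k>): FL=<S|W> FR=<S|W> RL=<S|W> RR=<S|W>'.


after cmd 1 (t=7): FL=S FR=W RL=S RR=W
after cmd 2 (t=12): FL=W FR=S RL=W RR=S
after cmd 3 (t=23): FL=W FR=S RL=W RR=S
after cmd 4 (t=24): FL=W FR=S RL=W RR=S

start t=6: FL=S FR=W RL=S RR=W
cmd 1: advance +1 → t=7, phase=(4,10,4,10) → FL=S FR=W RL=S RR=W
cmd 2: advance +5 → t=12, phase=(9,3,9,3) → FL=W FR=S RL=W RR=S
cmd 3: advance +11 → t=23, phase=(8,2,8,2) → FL=W FR=S RL=W RR=S
cmd 4: advance +1 → t=24, phase=(9,3,9,3) → FL=W FR=S RL=W RR=S


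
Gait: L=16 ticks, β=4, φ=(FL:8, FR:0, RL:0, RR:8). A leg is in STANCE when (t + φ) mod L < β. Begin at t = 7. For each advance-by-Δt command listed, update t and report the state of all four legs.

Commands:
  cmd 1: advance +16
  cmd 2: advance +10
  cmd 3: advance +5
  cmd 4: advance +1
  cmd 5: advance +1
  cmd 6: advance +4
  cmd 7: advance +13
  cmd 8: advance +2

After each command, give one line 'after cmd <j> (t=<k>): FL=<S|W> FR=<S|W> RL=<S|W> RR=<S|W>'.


after cmd 1 (t=23): FL=W FR=W RL=W RR=W
after cmd 2 (t=33): FL=W FR=S RL=S RR=W
after cmd 3 (t=38): FL=W FR=W RL=W RR=W
after cmd 4 (t=39): FL=W FR=W RL=W RR=W
after cmd 5 (t=40): FL=S FR=W RL=W RR=S
after cmd 6 (t=44): FL=W FR=W RL=W RR=W
after cmd 7 (t=57): FL=S FR=W RL=W RR=S
after cmd 8 (t=59): FL=S FR=W RL=W RR=S

start t=7: FL=W FR=W RL=W RR=W
cmd 1: advance +16 → t=23, phase=(15,7,7,15) → FL=W FR=W RL=W RR=W
cmd 2: advance +10 → t=33, phase=(9,1,1,9) → FL=W FR=S RL=S RR=W
cmd 3: advance +5 → t=38, phase=(14,6,6,14) → FL=W FR=W RL=W RR=W
cmd 4: advance +1 → t=39, phase=(15,7,7,15) → FL=W FR=W RL=W RR=W
cmd 5: advance +1 → t=40, phase=(0,8,8,0) → FL=S FR=W RL=W RR=S
cmd 6: advance +4 → t=44, phase=(4,12,12,4) → FL=W FR=W RL=W RR=W
cmd 7: advance +13 → t=57, phase=(1,9,9,1) → FL=S FR=W RL=W RR=S
cmd 8: advance +2 → t=59, phase=(3,11,11,3) → FL=S FR=W RL=W RR=S


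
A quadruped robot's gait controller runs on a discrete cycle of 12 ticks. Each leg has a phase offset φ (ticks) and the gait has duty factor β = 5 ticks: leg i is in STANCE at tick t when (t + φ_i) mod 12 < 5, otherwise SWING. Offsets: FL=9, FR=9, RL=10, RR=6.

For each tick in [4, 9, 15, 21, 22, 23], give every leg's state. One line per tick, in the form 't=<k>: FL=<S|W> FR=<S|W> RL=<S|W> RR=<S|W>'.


t=4: FL=S FR=S RL=S RR=W
t=9: FL=W FR=W RL=W RR=S
t=15: FL=S FR=S RL=S RR=W
t=21: FL=W FR=W RL=W RR=S
t=22: FL=W FR=W RL=W RR=S
t=23: FL=W FR=W RL=W RR=W

t=4: phase=(1,1,2,10) vs β=5 → FL=S FR=S RL=S RR=W
t=9: phase=(6,6,7,3) vs β=5 → FL=W FR=W RL=W RR=S
t=15: phase=(0,0,1,9) vs β=5 → FL=S FR=S RL=S RR=W
t=21: phase=(6,6,7,3) vs β=5 → FL=W FR=W RL=W RR=S
t=22: phase=(7,7,8,4) vs β=5 → FL=W FR=W RL=W RR=S
t=23: phase=(8,8,9,5) vs β=5 → FL=W FR=W RL=W RR=W


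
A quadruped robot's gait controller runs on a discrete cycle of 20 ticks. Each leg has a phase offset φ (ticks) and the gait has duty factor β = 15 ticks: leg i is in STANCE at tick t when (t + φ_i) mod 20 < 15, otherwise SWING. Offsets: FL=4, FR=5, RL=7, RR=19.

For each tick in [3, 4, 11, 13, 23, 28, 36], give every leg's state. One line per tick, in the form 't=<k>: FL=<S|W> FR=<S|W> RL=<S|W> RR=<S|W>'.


t=3: phase=(7,8,10,2) vs β=15 → FL=S FR=S RL=S RR=S
t=4: phase=(8,9,11,3) vs β=15 → FL=S FR=S RL=S RR=S
t=11: phase=(15,16,18,10) vs β=15 → FL=W FR=W RL=W RR=S
t=13: phase=(17,18,0,12) vs β=15 → FL=W FR=W RL=S RR=S
t=23: phase=(7,8,10,2) vs β=15 → FL=S FR=S RL=S RR=S
t=28: phase=(12,13,15,7) vs β=15 → FL=S FR=S RL=W RR=S
t=36: phase=(0,1,3,15) vs β=15 → FL=S FR=S RL=S RR=W

t=3: FL=S FR=S RL=S RR=S
t=4: FL=S FR=S RL=S RR=S
t=11: FL=W FR=W RL=W RR=S
t=13: FL=W FR=W RL=S RR=S
t=23: FL=S FR=S RL=S RR=S
t=28: FL=S FR=S RL=W RR=S
t=36: FL=S FR=S RL=S RR=W


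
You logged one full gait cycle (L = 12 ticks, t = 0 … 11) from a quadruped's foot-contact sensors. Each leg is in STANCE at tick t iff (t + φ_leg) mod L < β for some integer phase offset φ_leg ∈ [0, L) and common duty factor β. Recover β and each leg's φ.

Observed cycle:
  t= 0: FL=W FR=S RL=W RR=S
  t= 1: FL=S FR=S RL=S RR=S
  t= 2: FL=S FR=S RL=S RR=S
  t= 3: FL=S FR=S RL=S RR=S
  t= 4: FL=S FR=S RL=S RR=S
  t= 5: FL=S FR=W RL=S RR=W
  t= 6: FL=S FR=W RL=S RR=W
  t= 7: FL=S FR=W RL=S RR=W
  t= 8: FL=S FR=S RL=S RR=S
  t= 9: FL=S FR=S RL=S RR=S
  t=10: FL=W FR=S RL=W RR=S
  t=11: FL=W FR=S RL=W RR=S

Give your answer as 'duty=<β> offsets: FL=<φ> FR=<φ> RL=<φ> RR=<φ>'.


duty=9 offsets: FL=11 FR=4 RL=11 RR=4

duty β = stance ticks per leg = 9
FL: stance ticks = 9; W→S at t=1 → φ=11
FR: stance ticks = 9; W→S at t=8 → φ=4
RL: stance ticks = 9; W→S at t=1 → φ=11
RR: stance ticks = 9; W→S at t=8 → φ=4


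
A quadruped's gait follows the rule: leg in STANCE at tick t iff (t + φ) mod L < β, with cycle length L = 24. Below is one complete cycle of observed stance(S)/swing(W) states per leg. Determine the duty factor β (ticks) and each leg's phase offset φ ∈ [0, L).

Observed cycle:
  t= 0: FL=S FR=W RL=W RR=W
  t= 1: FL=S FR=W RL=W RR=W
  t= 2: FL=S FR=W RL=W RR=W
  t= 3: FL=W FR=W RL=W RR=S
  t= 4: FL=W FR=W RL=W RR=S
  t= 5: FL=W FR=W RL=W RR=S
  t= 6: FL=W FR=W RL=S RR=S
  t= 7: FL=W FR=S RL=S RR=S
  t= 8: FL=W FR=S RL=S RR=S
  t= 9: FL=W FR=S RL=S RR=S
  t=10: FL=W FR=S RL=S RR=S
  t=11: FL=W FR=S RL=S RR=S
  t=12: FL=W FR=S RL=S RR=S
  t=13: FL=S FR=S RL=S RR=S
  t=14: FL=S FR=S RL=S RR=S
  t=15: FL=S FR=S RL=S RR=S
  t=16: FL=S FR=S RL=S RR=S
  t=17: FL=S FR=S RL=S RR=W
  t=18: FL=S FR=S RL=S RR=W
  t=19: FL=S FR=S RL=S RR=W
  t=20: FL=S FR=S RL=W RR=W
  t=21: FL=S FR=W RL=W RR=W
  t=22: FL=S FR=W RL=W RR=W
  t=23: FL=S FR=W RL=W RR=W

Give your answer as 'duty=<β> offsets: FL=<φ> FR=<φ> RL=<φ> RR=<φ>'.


duty=14 offsets: FL=11 FR=17 RL=18 RR=21

duty β = stance ticks per leg = 14
FL: stance ticks = 14; W→S at t=13 → φ=11
FR: stance ticks = 14; W→S at t=7 → φ=17
RL: stance ticks = 14; W→S at t=6 → φ=18
RR: stance ticks = 14; W→S at t=3 → φ=21


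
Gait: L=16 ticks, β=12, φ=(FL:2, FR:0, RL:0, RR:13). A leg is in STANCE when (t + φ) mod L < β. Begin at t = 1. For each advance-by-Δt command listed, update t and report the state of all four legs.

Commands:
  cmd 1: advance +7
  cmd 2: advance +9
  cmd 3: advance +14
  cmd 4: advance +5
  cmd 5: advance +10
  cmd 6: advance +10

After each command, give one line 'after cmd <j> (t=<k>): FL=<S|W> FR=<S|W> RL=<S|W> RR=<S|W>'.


start t=1: FL=S FR=S RL=S RR=W
cmd 1: advance +7 → t=8, phase=(10,8,8,5) → FL=S FR=S RL=S RR=S
cmd 2: advance +9 → t=17, phase=(3,1,1,14) → FL=S FR=S RL=S RR=W
cmd 3: advance +14 → t=31, phase=(1,15,15,12) → FL=S FR=W RL=W RR=W
cmd 4: advance +5 → t=36, phase=(6,4,4,1) → FL=S FR=S RL=S RR=S
cmd 5: advance +10 → t=46, phase=(0,14,14,11) → FL=S FR=W RL=W RR=S
cmd 6: advance +10 → t=56, phase=(10,8,8,5) → FL=S FR=S RL=S RR=S

after cmd 1 (t=8): FL=S FR=S RL=S RR=S
after cmd 2 (t=17): FL=S FR=S RL=S RR=W
after cmd 3 (t=31): FL=S FR=W RL=W RR=W
after cmd 4 (t=36): FL=S FR=S RL=S RR=S
after cmd 5 (t=46): FL=S FR=W RL=W RR=S
after cmd 6 (t=56): FL=S FR=S RL=S RR=S


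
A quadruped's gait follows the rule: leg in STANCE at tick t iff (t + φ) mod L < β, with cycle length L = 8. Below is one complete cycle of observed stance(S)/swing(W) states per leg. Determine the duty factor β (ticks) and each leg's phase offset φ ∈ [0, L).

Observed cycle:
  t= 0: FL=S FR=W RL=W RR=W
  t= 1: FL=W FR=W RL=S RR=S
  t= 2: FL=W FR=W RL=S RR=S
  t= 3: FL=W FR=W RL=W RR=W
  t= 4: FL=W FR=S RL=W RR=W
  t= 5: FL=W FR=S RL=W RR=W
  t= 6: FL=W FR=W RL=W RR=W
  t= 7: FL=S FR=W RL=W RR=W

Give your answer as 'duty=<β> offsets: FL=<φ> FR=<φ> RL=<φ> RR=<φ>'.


duty=2 offsets: FL=1 FR=4 RL=7 RR=7

duty β = stance ticks per leg = 2
FL: stance ticks = 2; W→S at t=7 → φ=1
FR: stance ticks = 2; W→S at t=4 → φ=4
RL: stance ticks = 2; W→S at t=1 → φ=7
RR: stance ticks = 2; W→S at t=1 → φ=7


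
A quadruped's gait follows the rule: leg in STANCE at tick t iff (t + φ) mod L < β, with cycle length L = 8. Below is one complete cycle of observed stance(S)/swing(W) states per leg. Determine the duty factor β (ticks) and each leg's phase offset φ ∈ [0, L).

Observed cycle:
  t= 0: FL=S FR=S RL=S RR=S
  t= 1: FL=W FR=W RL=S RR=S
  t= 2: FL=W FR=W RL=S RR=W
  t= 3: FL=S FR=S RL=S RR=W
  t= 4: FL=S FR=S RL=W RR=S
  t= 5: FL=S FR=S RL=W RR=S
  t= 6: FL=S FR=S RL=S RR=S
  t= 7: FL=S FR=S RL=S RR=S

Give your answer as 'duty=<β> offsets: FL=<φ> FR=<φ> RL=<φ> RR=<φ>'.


duty β = stance ticks per leg = 6
FL: stance ticks = 6; W→S at t=3 → φ=5
FR: stance ticks = 6; W→S at t=3 → φ=5
RL: stance ticks = 6; W→S at t=6 → φ=2
RR: stance ticks = 6; W→S at t=4 → φ=4

duty=6 offsets: FL=5 FR=5 RL=2 RR=4


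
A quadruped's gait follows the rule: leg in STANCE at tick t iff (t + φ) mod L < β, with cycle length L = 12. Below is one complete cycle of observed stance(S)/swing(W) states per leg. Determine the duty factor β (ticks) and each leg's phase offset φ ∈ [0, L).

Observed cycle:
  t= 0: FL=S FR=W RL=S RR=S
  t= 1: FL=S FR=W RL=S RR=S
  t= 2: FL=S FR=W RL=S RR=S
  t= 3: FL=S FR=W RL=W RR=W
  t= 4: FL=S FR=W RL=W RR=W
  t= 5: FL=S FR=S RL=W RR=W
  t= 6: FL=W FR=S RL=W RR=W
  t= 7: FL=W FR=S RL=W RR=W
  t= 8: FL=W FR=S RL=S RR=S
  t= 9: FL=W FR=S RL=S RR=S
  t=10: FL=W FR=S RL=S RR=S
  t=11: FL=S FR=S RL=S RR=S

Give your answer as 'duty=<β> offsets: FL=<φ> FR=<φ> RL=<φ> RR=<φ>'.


duty=7 offsets: FL=1 FR=7 RL=4 RR=4

duty β = stance ticks per leg = 7
FL: stance ticks = 7; W→S at t=11 → φ=1
FR: stance ticks = 7; W→S at t=5 → φ=7
RL: stance ticks = 7; W→S at t=8 → φ=4
RR: stance ticks = 7; W→S at t=8 → φ=4


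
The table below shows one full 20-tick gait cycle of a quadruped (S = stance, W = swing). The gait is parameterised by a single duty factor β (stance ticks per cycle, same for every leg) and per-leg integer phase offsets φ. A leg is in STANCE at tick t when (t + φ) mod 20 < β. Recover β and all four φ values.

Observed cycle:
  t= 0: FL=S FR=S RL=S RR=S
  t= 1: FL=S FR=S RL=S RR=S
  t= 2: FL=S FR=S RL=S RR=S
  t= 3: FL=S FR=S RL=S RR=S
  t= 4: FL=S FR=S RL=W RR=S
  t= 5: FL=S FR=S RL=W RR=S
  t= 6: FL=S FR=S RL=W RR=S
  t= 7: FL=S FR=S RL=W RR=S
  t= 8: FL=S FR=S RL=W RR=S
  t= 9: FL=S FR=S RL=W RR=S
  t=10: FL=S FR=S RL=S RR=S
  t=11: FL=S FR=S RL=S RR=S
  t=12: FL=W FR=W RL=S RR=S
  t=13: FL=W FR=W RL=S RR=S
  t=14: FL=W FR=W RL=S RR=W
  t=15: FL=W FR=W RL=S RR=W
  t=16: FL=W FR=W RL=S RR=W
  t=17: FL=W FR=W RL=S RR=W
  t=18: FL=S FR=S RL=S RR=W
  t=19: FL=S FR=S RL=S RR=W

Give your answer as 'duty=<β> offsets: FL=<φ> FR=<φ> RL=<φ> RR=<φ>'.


duty=14 offsets: FL=2 FR=2 RL=10 RR=0

duty β = stance ticks per leg = 14
FL: stance ticks = 14; W→S at t=18 → φ=2
FR: stance ticks = 14; W→S at t=18 → φ=2
RL: stance ticks = 14; W→S at t=10 → φ=10
RR: stance ticks = 14; W→S at t=0 → φ=0


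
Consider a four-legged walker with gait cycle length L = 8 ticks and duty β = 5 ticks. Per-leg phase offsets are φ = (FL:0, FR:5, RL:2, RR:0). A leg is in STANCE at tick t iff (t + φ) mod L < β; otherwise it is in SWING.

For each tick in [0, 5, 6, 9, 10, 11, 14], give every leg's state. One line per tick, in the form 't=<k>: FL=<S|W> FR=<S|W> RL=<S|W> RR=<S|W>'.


t=0: phase=(0,5,2,0) vs β=5 → FL=S FR=W RL=S RR=S
t=5: phase=(5,2,7,5) vs β=5 → FL=W FR=S RL=W RR=W
t=6: phase=(6,3,0,6) vs β=5 → FL=W FR=S RL=S RR=W
t=9: phase=(1,6,3,1) vs β=5 → FL=S FR=W RL=S RR=S
t=10: phase=(2,7,4,2) vs β=5 → FL=S FR=W RL=S RR=S
t=11: phase=(3,0,5,3) vs β=5 → FL=S FR=S RL=W RR=S
t=14: phase=(6,3,0,6) vs β=5 → FL=W FR=S RL=S RR=W

t=0: FL=S FR=W RL=S RR=S
t=5: FL=W FR=S RL=W RR=W
t=6: FL=W FR=S RL=S RR=W
t=9: FL=S FR=W RL=S RR=S
t=10: FL=S FR=W RL=S RR=S
t=11: FL=S FR=S RL=W RR=S
t=14: FL=W FR=S RL=S RR=W


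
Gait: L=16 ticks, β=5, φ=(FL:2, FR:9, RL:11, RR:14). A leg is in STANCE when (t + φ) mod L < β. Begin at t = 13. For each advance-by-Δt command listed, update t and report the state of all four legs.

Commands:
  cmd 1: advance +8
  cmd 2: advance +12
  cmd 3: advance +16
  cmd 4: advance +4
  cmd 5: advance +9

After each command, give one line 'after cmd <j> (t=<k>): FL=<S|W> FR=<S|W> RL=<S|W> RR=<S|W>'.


after cmd 1 (t=21): FL=W FR=W RL=S RR=S
after cmd 2 (t=33): FL=S FR=W RL=W RR=W
after cmd 3 (t=49): FL=S FR=W RL=W RR=W
after cmd 4 (t=53): FL=W FR=W RL=S RR=S
after cmd 5 (t=62): FL=S FR=W RL=W RR=W

start t=13: FL=W FR=W RL=W RR=W
cmd 1: advance +8 → t=21, phase=(7,14,0,3) → FL=W FR=W RL=S RR=S
cmd 2: advance +12 → t=33, phase=(3,10,12,15) → FL=S FR=W RL=W RR=W
cmd 3: advance +16 → t=49, phase=(3,10,12,15) → FL=S FR=W RL=W RR=W
cmd 4: advance +4 → t=53, phase=(7,14,0,3) → FL=W FR=W RL=S RR=S
cmd 5: advance +9 → t=62, phase=(0,7,9,12) → FL=S FR=W RL=W RR=W


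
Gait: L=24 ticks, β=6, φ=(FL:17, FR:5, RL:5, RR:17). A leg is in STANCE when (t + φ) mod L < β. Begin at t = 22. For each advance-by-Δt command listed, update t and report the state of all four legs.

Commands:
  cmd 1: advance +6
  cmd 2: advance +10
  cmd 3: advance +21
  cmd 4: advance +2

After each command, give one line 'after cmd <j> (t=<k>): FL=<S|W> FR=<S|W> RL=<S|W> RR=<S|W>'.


start t=22: FL=W FR=S RL=S RR=W
cmd 1: advance +6 → t=28, phase=(21,9,9,21) → FL=W FR=W RL=W RR=W
cmd 2: advance +10 → t=38, phase=(7,19,19,7) → FL=W FR=W RL=W RR=W
cmd 3: advance +21 → t=59, phase=(4,16,16,4) → FL=S FR=W RL=W RR=S
cmd 4: advance +2 → t=61, phase=(6,18,18,6) → FL=W FR=W RL=W RR=W

after cmd 1 (t=28): FL=W FR=W RL=W RR=W
after cmd 2 (t=38): FL=W FR=W RL=W RR=W
after cmd 3 (t=59): FL=S FR=W RL=W RR=S
after cmd 4 (t=61): FL=W FR=W RL=W RR=W


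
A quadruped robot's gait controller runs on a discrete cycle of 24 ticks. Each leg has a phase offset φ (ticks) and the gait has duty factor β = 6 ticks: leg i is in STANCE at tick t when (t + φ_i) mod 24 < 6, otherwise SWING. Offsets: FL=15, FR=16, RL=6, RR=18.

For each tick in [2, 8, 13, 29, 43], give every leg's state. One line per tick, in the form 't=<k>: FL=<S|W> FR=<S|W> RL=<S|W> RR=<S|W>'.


t=2: FL=W FR=W RL=W RR=W
t=8: FL=W FR=S RL=W RR=S
t=13: FL=S FR=S RL=W RR=W
t=29: FL=W FR=W RL=W RR=W
t=43: FL=W FR=W RL=S RR=W

t=2: phase=(17,18,8,20) vs β=6 → FL=W FR=W RL=W RR=W
t=8: phase=(23,0,14,2) vs β=6 → FL=W FR=S RL=W RR=S
t=13: phase=(4,5,19,7) vs β=6 → FL=S FR=S RL=W RR=W
t=29: phase=(20,21,11,23) vs β=6 → FL=W FR=W RL=W RR=W
t=43: phase=(10,11,1,13) vs β=6 → FL=W FR=W RL=S RR=W


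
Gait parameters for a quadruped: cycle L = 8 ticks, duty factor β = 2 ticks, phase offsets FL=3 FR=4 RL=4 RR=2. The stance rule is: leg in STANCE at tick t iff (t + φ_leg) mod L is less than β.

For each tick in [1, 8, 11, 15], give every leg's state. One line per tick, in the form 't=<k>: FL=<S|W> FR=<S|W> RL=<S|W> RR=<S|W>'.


t=1: FL=W FR=W RL=W RR=W
t=8: FL=W FR=W RL=W RR=W
t=11: FL=W FR=W RL=W RR=W
t=15: FL=W FR=W RL=W RR=S

t=1: phase=(4,5,5,3) vs β=2 → FL=W FR=W RL=W RR=W
t=8: phase=(3,4,4,2) vs β=2 → FL=W FR=W RL=W RR=W
t=11: phase=(6,7,7,5) vs β=2 → FL=W FR=W RL=W RR=W
t=15: phase=(2,3,3,1) vs β=2 → FL=W FR=W RL=W RR=S


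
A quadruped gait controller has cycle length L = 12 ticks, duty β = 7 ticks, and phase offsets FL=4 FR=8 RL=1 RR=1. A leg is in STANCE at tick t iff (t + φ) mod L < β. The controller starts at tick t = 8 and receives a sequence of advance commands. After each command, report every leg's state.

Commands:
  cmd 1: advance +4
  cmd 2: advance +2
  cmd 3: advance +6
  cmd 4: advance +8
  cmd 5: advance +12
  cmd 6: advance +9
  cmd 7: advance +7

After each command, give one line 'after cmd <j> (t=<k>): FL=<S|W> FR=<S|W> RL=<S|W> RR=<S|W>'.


after cmd 1 (t=12): FL=S FR=W RL=S RR=S
after cmd 2 (t=14): FL=S FR=W RL=S RR=S
after cmd 3 (t=20): FL=S FR=S RL=W RR=W
after cmd 4 (t=28): FL=W FR=S RL=S RR=S
after cmd 5 (t=40): FL=W FR=S RL=S RR=S
after cmd 6 (t=49): FL=S FR=W RL=S RR=S
after cmd 7 (t=56): FL=S FR=S RL=W RR=W

start t=8: FL=S FR=S RL=W RR=W
cmd 1: advance +4 → t=12, phase=(4,8,1,1) → FL=S FR=W RL=S RR=S
cmd 2: advance +2 → t=14, phase=(6,10,3,3) → FL=S FR=W RL=S RR=S
cmd 3: advance +6 → t=20, phase=(0,4,9,9) → FL=S FR=S RL=W RR=W
cmd 4: advance +8 → t=28, phase=(8,0,5,5) → FL=W FR=S RL=S RR=S
cmd 5: advance +12 → t=40, phase=(8,0,5,5) → FL=W FR=S RL=S RR=S
cmd 6: advance +9 → t=49, phase=(5,9,2,2) → FL=S FR=W RL=S RR=S
cmd 7: advance +7 → t=56, phase=(0,4,9,9) → FL=S FR=S RL=W RR=W


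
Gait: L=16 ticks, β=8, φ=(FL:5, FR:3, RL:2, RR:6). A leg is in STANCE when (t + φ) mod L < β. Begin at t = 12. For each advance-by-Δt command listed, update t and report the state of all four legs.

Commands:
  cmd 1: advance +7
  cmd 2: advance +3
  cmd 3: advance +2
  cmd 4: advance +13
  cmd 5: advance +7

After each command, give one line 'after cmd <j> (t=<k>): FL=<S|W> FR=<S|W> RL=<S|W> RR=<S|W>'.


start t=12: FL=S FR=W RL=W RR=S
cmd 1: advance +7 → t=19, phase=(8,6,5,9) → FL=W FR=S RL=S RR=W
cmd 2: advance +3 → t=22, phase=(11,9,8,12) → FL=W FR=W RL=W RR=W
cmd 3: advance +2 → t=24, phase=(13,11,10,14) → FL=W FR=W RL=W RR=W
cmd 4: advance +13 → t=37, phase=(10,8,7,11) → FL=W FR=W RL=S RR=W
cmd 5: advance +7 → t=44, phase=(1,15,14,2) → FL=S FR=W RL=W RR=S

after cmd 1 (t=19): FL=W FR=S RL=S RR=W
after cmd 2 (t=22): FL=W FR=W RL=W RR=W
after cmd 3 (t=24): FL=W FR=W RL=W RR=W
after cmd 4 (t=37): FL=W FR=W RL=S RR=W
after cmd 5 (t=44): FL=S FR=W RL=W RR=S


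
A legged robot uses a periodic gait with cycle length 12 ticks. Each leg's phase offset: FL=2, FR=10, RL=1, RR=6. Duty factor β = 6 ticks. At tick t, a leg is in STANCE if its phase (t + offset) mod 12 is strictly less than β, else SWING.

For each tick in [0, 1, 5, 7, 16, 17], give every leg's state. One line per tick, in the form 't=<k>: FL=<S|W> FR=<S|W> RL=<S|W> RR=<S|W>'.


t=0: FL=S FR=W RL=S RR=W
t=1: FL=S FR=W RL=S RR=W
t=5: FL=W FR=S RL=W RR=W
t=7: FL=W FR=S RL=W RR=S
t=16: FL=W FR=S RL=S RR=W
t=17: FL=W FR=S RL=W RR=W

t=0: phase=(2,10,1,6) vs β=6 → FL=S FR=W RL=S RR=W
t=1: phase=(3,11,2,7) vs β=6 → FL=S FR=W RL=S RR=W
t=5: phase=(7,3,6,11) vs β=6 → FL=W FR=S RL=W RR=W
t=7: phase=(9,5,8,1) vs β=6 → FL=W FR=S RL=W RR=S
t=16: phase=(6,2,5,10) vs β=6 → FL=W FR=S RL=S RR=W
t=17: phase=(7,3,6,11) vs β=6 → FL=W FR=S RL=W RR=W


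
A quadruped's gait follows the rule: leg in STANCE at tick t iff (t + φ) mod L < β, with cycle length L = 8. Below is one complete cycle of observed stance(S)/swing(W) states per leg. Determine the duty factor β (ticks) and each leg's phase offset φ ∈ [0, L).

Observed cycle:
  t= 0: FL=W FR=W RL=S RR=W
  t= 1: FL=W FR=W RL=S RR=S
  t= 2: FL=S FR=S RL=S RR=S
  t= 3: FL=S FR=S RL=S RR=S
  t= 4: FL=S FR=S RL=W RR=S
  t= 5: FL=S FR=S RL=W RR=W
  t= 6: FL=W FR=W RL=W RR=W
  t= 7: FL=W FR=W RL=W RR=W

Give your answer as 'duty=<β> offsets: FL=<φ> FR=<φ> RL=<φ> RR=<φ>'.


duty=4 offsets: FL=6 FR=6 RL=0 RR=7

duty β = stance ticks per leg = 4
FL: stance ticks = 4; W→S at t=2 → φ=6
FR: stance ticks = 4; W→S at t=2 → φ=6
RL: stance ticks = 4; W→S at t=0 → φ=0
RR: stance ticks = 4; W→S at t=1 → φ=7
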